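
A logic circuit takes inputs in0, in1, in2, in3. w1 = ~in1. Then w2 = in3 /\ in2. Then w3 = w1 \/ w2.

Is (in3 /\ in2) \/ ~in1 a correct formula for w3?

Yes

w1 = ~in1
w2 = in3 /\ in2
w3 = w1 \/ w2 = ~in1 \/ (in3 /\ in2)
At in0=0, in1=1, in2=0, in3=0: circuit gives 0, formula gives 0.
At in0=0, in1=0, in2=0, in3=0: circuit gives 1, formula gives 1.
Agrees on all 16 inputs.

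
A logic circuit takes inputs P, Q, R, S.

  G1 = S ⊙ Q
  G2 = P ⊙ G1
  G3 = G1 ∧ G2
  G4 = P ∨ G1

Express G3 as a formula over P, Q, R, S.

G1 = S ⊙ Q
G2 = P ⊙ G1 = P ⊙ (S ⊙ Q)
G3 = G1 ∧ G2 = (S ⊙ Q) ∧ (P ⊙ (S ⊙ Q))

(S ⊙ Q) ∧ (P ⊙ (S ⊙ Q))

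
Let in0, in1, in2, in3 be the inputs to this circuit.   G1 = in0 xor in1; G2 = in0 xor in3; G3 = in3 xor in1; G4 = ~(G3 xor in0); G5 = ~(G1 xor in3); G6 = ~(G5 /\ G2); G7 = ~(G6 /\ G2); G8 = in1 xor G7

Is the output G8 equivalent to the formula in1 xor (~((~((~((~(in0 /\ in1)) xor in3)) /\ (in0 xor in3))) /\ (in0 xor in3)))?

No

G1 = in0 xor in1
G2 = in0 xor in3
G5 = ~(G1 xor in3) = ~((in0 xor in1) xor in3)
G6 = ~(G5 /\ G2) = ~((~((in0 xor in1) xor in3)) /\ (in0 xor in3))
G7 = ~(G6 /\ G2) = ~((~((~((in0 xor in1) xor in3)) /\ (in0 xor in3))) /\ (in0 xor in3))
G8 = in1 xor G7 = in1 xor (~((~((~((in0 xor in1) xor in3)) /\ (in0 xor in3))) /\ (in0 xor in3)))
At in0=0, in1=0, in2=0, in3=1: circuit gives 0, formula gives 1.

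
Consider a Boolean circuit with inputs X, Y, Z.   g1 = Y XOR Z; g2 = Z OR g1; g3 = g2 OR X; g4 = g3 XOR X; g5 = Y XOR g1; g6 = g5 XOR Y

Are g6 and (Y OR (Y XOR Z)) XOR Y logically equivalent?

No

g1 = Y XOR Z
g5 = Y XOR g1 = Y XOR (Y XOR Z)
g6 = g5 XOR Y = (Y XOR (Y XOR Z)) XOR Y
At X=0, Y=1, Z=0: circuit gives 1, formula gives 0.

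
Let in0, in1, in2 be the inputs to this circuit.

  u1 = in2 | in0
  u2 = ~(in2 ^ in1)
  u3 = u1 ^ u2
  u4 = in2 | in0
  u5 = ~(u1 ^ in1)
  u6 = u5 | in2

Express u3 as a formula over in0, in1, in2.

u1 = in2 | in0
u2 = ~(in2 ^ in1)
u3 = u1 ^ u2 = (in2 | in0) ^ (~(in2 ^ in1))

(in2 | in0) ^ (~(in2 ^ in1))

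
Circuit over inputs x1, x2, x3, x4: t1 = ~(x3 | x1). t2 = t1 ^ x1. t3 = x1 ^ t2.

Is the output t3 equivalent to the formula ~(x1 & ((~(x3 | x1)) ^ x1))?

t1 = ~(x3 | x1)
t2 = t1 ^ x1 = (~(x3 | x1)) ^ x1
t3 = x1 ^ t2 = x1 ^ ((~(x3 | x1)) ^ x1)
At x1=0, x2=0, x3=1, x4=0: circuit gives 0, formula gives 1.

No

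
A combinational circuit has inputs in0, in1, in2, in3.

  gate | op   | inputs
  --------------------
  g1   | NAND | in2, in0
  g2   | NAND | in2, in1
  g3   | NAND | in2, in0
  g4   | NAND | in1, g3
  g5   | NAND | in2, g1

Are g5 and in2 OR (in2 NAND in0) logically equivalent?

g1 = in2 NAND in0
g5 = in2 NAND g1 = in2 NAND (in2 NAND in0)
At in0=0, in1=0, in2=1, in3=0: circuit gives 0, formula gives 1.

No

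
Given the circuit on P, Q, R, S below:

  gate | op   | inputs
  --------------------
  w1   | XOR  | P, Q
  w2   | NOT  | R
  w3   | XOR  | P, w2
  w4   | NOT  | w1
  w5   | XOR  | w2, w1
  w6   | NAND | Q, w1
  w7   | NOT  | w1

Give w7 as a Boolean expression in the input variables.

NOT (P XOR Q)

w1 = P XOR Q
w7 = NOT w1 = NOT (P XOR Q)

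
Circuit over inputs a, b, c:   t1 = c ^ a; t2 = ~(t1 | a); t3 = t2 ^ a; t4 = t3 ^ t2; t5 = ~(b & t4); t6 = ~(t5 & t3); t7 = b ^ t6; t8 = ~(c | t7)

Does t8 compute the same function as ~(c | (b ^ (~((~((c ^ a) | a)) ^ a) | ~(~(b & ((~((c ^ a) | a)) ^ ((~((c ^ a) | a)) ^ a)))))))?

t1 = c ^ a
t2 = ~(t1 | a) = ~((c ^ a) | a)
t3 = t2 ^ a = (~((c ^ a) | a)) ^ a
t4 = t3 ^ t2 = ((~((c ^ a) | a)) ^ a) ^ (~((c ^ a) | a))
t5 = ~(b & t4) = ~(b & (((~((c ^ a) | a)) ^ a) ^ (~((c ^ a) | a))))
t6 = ~(t5 & t3) = ~((~(b & (((~((c ^ a) | a)) ^ a) ^ (~((c ^ a) | a))))) & ((~((c ^ a) | a)) ^ a))
t7 = b ^ t6 = b ^ (~((~(b & (((~((c ^ a) | a)) ^ a) ^ (~((c ^ a) | a))))) & ((~((c ^ a) | a)) ^ a)))
t8 = ~(c | t7) = ~(c | (b ^ (~((~(b & (((~((c ^ a) | a)) ^ a) ^ (~((c ^ a) | a))))) & ((~((c ^ a) | a)) ^ a)))))
At a=0, b=0, c=1: circuit gives 0, formula gives 0.
At a=0, b=0, c=0: circuit gives 1, formula gives 1.
Agrees on all 8 inputs.

Yes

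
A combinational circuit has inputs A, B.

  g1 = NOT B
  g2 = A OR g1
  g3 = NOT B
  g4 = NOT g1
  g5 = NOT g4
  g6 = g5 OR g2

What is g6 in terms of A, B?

NOT NOT NOT B OR (A OR NOT B)

g1 = NOT B
g2 = A OR g1 = A OR NOT B
g4 = NOT g1 = NOT NOT B
g5 = NOT g4 = NOT NOT NOT B
g6 = g5 OR g2 = NOT NOT NOT B OR (A OR NOT B)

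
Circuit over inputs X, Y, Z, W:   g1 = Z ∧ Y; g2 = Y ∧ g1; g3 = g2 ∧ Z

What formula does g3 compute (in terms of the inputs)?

(Y ∧ (Z ∧ Y)) ∧ Z

g1 = Z ∧ Y
g2 = Y ∧ g1 = Y ∧ (Z ∧ Y)
g3 = g2 ∧ Z = (Y ∧ (Z ∧ Y)) ∧ Z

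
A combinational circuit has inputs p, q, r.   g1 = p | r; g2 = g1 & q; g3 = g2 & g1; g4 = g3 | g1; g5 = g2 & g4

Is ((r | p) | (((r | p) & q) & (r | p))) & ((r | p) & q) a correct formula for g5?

g1 = p | r
g2 = g1 & q = (p | r) & q
g3 = g2 & g1 = ((p | r) & q) & (p | r)
g4 = g3 | g1 = (((p | r) & q) & (p | r)) | (p | r)
g5 = g2 & g4 = ((p | r) & q) & ((((p | r) & q) & (p | r)) | (p | r))
At p=0, q=0, r=0: circuit gives 0, formula gives 0.
At p=0, q=1, r=1: circuit gives 1, formula gives 1.
Agrees on all 8 inputs.

Yes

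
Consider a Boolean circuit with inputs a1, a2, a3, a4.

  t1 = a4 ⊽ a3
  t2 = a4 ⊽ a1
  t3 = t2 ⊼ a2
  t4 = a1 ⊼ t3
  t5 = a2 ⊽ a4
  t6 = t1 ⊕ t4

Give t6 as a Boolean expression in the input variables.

(a4 ⊽ a3) ⊕ (a1 ⊼ ((a4 ⊽ a1) ⊼ a2))

t1 = a4 ⊽ a3
t2 = a4 ⊽ a1
t3 = t2 ⊼ a2 = (a4 ⊽ a1) ⊼ a2
t4 = a1 ⊼ t3 = a1 ⊼ ((a4 ⊽ a1) ⊼ a2)
t6 = t1 ⊕ t4 = (a4 ⊽ a3) ⊕ (a1 ⊼ ((a4 ⊽ a1) ⊼ a2))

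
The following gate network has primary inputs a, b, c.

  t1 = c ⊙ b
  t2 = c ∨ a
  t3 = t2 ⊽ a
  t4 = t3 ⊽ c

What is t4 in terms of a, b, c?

t2 = c ∨ a
t3 = t2 ⊽ a = (c ∨ a) ⊽ a
t4 = t3 ⊽ c = ((c ∨ a) ⊽ a) ⊽ c

((c ∨ a) ⊽ a) ⊽ c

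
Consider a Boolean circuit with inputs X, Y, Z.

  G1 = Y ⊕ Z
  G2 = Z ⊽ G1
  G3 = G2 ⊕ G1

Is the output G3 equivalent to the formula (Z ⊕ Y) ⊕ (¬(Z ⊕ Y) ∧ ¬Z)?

G1 = Y ⊕ Z
G2 = Z ⊽ G1 = Z ⊽ (Y ⊕ Z)
G3 = G2 ⊕ G1 = (Z ⊽ (Y ⊕ Z)) ⊕ (Y ⊕ Z)
At X=0, Y=1, Z=1: circuit gives 0, formula gives 0.
At X=0, Y=0, Z=0: circuit gives 1, formula gives 1.
Agrees on all 8 inputs.

Yes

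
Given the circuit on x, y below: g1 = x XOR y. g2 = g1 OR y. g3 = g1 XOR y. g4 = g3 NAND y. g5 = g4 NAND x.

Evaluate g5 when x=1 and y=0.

g1 = 1 XOR 0 = 1
g3 = 1 XOR 0 = 1
g4 = 1 NAND 0 = 1
g5 = 1 NAND 1 = 0

0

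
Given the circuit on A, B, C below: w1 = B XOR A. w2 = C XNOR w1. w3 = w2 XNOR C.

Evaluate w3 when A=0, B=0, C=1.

w1 = 0 XOR 0 = 0
w2 = 1 XNOR 0 = 0
w3 = 0 XNOR 1 = 0

0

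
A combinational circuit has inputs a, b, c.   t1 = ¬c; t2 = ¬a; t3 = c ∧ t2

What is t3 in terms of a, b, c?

t2 = ¬a
t3 = c ∧ t2 = c ∧ ¬a

c ∧ ¬a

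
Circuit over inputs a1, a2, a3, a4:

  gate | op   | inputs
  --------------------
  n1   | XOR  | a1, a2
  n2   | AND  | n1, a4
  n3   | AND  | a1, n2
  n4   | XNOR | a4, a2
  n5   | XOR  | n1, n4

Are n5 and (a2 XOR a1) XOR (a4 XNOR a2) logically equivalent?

n1 = a1 XOR a2
n4 = a4 XNOR a2
n5 = n1 XOR n4 = (a1 XOR a2) XOR (a4 XNOR a2)
At a1=0, a2=0, a3=0, a4=1: circuit gives 0, formula gives 0.
At a1=0, a2=0, a3=0, a4=0: circuit gives 1, formula gives 1.
Agrees on all 16 inputs.

Yes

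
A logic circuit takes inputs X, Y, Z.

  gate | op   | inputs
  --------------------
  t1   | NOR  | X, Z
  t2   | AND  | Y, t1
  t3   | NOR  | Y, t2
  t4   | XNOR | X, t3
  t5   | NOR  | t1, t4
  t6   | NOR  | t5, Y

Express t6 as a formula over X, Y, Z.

t1 = X NOR Z
t2 = Y AND t1 = Y AND (X NOR Z)
t3 = Y NOR t2 = Y NOR (Y AND (X NOR Z))
t4 = X XNOR t3 = X XNOR (Y NOR (Y AND (X NOR Z)))
t5 = t1 NOR t4 = (X NOR Z) NOR (X XNOR (Y NOR (Y AND (X NOR Z))))
t6 = t5 NOR Y = ((X NOR Z) NOR (X XNOR (Y NOR (Y AND (X NOR Z))))) NOR Y

((X NOR Z) NOR (X XNOR (Y NOR (Y AND (X NOR Z))))) NOR Y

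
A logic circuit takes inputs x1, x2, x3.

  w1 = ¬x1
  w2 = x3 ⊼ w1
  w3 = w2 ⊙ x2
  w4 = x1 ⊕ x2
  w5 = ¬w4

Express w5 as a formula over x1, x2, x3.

w4 = x1 ⊕ x2
w5 = ¬w4 = ¬(x1 ⊕ x2)

¬(x1 ⊕ x2)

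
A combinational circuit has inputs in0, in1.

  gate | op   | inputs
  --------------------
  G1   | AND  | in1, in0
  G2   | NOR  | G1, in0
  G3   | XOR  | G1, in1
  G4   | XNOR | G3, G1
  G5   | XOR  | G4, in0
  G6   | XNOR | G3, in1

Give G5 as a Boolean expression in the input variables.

G1 = in1 AND in0
G3 = G1 XOR in1 = (in1 AND in0) XOR in1
G4 = G3 XNOR G1 = ((in1 AND in0) XOR in1) XNOR (in1 AND in0)
G5 = G4 XOR in0 = (((in1 AND in0) XOR in1) XNOR (in1 AND in0)) XOR in0

(((in1 AND in0) XOR in1) XNOR (in1 AND in0)) XOR in0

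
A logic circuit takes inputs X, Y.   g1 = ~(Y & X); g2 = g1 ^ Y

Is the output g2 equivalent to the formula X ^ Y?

g1 = ~(Y & X)
g2 = g1 ^ Y = (~(Y & X)) ^ Y
At X=0, Y=0: circuit gives 1, formula gives 0.

No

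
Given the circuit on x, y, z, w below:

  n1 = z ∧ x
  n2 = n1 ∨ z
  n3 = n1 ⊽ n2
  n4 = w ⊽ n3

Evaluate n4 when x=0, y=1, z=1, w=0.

n1 = 1 ∧ 0 = 0
n2 = 0 ∨ 1 = 1
n3 = 0 ⊽ 1 = 0
n4 = 0 ⊽ 0 = 1

1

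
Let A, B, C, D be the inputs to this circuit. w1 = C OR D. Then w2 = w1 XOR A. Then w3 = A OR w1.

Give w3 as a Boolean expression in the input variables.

w1 = C OR D
w3 = A OR w1 = A OR (C OR D)

A OR (C OR D)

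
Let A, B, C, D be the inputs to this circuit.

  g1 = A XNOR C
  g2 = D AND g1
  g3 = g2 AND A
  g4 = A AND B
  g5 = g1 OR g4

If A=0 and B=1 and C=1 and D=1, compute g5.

g1 = 0 XNOR 1 = 0
g4 = 0 AND 1 = 0
g5 = 0 OR 0 = 0

0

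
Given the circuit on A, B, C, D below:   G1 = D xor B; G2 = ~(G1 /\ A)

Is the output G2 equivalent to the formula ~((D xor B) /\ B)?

G1 = D xor B
G2 = ~(G1 /\ A) = ~((D xor B) /\ A)
At A=0, B=1, C=0, D=0: circuit gives 1, formula gives 0.

No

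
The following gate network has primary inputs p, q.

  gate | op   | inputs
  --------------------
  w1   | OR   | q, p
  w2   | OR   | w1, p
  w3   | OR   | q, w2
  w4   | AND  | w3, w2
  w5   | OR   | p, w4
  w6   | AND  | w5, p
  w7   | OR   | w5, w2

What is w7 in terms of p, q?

(p OR ((q OR ((q OR p) OR p)) AND ((q OR p) OR p))) OR ((q OR p) OR p)

w1 = q OR p
w2 = w1 OR p = (q OR p) OR p
w3 = q OR w2 = q OR ((q OR p) OR p)
w4 = w3 AND w2 = (q OR ((q OR p) OR p)) AND ((q OR p) OR p)
w5 = p OR w4 = p OR ((q OR ((q OR p) OR p)) AND ((q OR p) OR p))
w7 = w5 OR w2 = (p OR ((q OR ((q OR p) OR p)) AND ((q OR p) OR p))) OR ((q OR p) OR p)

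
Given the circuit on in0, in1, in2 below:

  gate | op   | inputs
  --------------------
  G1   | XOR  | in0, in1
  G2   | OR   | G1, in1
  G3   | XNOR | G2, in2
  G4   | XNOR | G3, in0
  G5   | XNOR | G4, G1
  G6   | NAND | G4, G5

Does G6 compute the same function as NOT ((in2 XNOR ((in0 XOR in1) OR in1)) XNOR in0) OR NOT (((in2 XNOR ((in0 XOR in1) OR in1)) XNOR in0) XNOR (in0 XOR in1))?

Yes

G1 = in0 XOR in1
G2 = G1 OR in1 = (in0 XOR in1) OR in1
G3 = G2 XNOR in2 = ((in0 XOR in1) OR in1) XNOR in2
G4 = G3 XNOR in0 = (((in0 XOR in1) OR in1) XNOR in2) XNOR in0
G5 = G4 XNOR G1 = ((((in0 XOR in1) OR in1) XNOR in2) XNOR in0) XNOR (in0 XOR in1)
G6 = G4 NAND G5 = ((((in0 XOR in1) OR in1) XNOR in2) XNOR in0) NAND (((((in0 XOR in1) OR in1) XNOR in2) XNOR in0) XNOR (in0 XOR in1))
At in0=0, in1=1, in2=0: circuit gives 0, formula gives 0.
At in0=0, in1=0, in2=0: circuit gives 1, formula gives 1.
Agrees on all 8 inputs.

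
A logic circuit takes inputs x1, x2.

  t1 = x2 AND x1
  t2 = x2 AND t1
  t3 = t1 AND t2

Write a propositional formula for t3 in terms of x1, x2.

t1 = x2 AND x1
t2 = x2 AND t1 = x2 AND (x2 AND x1)
t3 = t1 AND t2 = (x2 AND x1) AND (x2 AND (x2 AND x1))

(x2 AND x1) AND (x2 AND (x2 AND x1))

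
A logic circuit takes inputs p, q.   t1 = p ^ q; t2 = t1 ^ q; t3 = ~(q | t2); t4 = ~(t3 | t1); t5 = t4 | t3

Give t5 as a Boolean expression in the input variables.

t1 = p ^ q
t2 = t1 ^ q = (p ^ q) ^ q
t3 = ~(q | t2) = ~(q | ((p ^ q) ^ q))
t4 = ~(t3 | t1) = ~((~(q | ((p ^ q) ^ q))) | (p ^ q))
t5 = t4 | t3 = (~((~(q | ((p ^ q) ^ q))) | (p ^ q))) | (~(q | ((p ^ q) ^ q)))

(~((~(q | ((p ^ q) ^ q))) | (p ^ q))) | (~(q | ((p ^ q) ^ q)))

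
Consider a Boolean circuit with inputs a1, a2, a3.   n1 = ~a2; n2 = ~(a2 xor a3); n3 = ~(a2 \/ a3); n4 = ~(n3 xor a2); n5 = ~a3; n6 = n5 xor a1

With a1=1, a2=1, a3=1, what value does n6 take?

1

n5 = ~1 = 0
n6 = 0 xor 1 = 1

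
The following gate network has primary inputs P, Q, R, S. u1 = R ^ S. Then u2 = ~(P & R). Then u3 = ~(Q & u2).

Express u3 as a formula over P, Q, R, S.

~(Q & (~(P & R)))

u2 = ~(P & R)
u3 = ~(Q & u2) = ~(Q & (~(P & R)))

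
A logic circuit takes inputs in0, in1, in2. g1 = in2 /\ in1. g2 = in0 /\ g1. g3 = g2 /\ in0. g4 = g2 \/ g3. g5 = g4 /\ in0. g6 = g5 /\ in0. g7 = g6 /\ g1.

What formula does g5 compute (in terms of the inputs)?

((in0 /\ (in2 /\ in1)) \/ ((in0 /\ (in2 /\ in1)) /\ in0)) /\ in0

g1 = in2 /\ in1
g2 = in0 /\ g1 = in0 /\ (in2 /\ in1)
g3 = g2 /\ in0 = (in0 /\ (in2 /\ in1)) /\ in0
g4 = g2 \/ g3 = (in0 /\ (in2 /\ in1)) \/ ((in0 /\ (in2 /\ in1)) /\ in0)
g5 = g4 /\ in0 = ((in0 /\ (in2 /\ in1)) \/ ((in0 /\ (in2 /\ in1)) /\ in0)) /\ in0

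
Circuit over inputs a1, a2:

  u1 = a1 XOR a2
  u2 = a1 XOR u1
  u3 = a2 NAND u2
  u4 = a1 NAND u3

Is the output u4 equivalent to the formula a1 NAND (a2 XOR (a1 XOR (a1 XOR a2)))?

No

u1 = a1 XOR a2
u2 = a1 XOR u1 = a1 XOR (a1 XOR a2)
u3 = a2 NAND u2 = a2 NAND (a1 XOR (a1 XOR a2))
u4 = a1 NAND u3 = a1 NAND (a2 NAND (a1 XOR (a1 XOR a2)))
At a1=1, a2=0: circuit gives 0, formula gives 1.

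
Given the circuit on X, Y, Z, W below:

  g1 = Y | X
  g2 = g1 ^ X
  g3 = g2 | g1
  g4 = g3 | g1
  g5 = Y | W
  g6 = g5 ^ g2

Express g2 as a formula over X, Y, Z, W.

g1 = Y | X
g2 = g1 ^ X = (Y | X) ^ X

(Y | X) ^ X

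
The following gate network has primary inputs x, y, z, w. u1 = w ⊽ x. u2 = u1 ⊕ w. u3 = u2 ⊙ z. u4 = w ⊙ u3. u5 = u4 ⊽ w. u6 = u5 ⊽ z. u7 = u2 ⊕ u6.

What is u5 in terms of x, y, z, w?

u1 = w ⊽ x
u2 = u1 ⊕ w = (w ⊽ x) ⊕ w
u3 = u2 ⊙ z = ((w ⊽ x) ⊕ w) ⊙ z
u4 = w ⊙ u3 = w ⊙ (((w ⊽ x) ⊕ w) ⊙ z)
u5 = u4 ⊽ w = (w ⊙ (((w ⊽ x) ⊕ w) ⊙ z)) ⊽ w

(w ⊙ (((w ⊽ x) ⊕ w) ⊙ z)) ⊽ w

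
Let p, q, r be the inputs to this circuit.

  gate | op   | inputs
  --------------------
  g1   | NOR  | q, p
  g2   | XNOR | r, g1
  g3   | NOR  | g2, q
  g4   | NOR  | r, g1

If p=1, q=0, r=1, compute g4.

0

g1 = 0 NOR 1 = 0
g4 = 1 NOR 0 = 0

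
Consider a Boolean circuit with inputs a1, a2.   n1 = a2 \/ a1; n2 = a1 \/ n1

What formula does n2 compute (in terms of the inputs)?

a1 \/ (a2 \/ a1)

n1 = a2 \/ a1
n2 = a1 \/ n1 = a1 \/ (a2 \/ a1)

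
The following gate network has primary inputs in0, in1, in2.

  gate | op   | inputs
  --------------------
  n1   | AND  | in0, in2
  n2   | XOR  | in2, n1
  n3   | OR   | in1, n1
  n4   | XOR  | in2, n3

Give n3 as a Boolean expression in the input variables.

n1 = in0 AND in2
n3 = in1 OR n1 = in1 OR (in0 AND in2)

in1 OR (in0 AND in2)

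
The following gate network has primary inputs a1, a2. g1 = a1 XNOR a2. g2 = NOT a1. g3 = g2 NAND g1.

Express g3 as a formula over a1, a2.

NOT a1 NAND (a1 XNOR a2)

g1 = a1 XNOR a2
g2 = NOT a1
g3 = g2 NAND g1 = NOT a1 NAND (a1 XNOR a2)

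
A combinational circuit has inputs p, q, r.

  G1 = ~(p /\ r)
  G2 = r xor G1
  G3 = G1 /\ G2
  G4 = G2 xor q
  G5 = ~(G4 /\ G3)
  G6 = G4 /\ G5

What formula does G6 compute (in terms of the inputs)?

((r xor (~(p /\ r))) xor q) /\ (~(((r xor (~(p /\ r))) xor q) /\ ((~(p /\ r)) /\ (r xor (~(p /\ r))))))

G1 = ~(p /\ r)
G2 = r xor G1 = r xor (~(p /\ r))
G3 = G1 /\ G2 = (~(p /\ r)) /\ (r xor (~(p /\ r)))
G4 = G2 xor q = (r xor (~(p /\ r))) xor q
G5 = ~(G4 /\ G3) = ~(((r xor (~(p /\ r))) xor q) /\ ((~(p /\ r)) /\ (r xor (~(p /\ r)))))
G6 = G4 /\ G5 = ((r xor (~(p /\ r))) xor q) /\ (~(((r xor (~(p /\ r))) xor q) /\ ((~(p /\ r)) /\ (r xor (~(p /\ r))))))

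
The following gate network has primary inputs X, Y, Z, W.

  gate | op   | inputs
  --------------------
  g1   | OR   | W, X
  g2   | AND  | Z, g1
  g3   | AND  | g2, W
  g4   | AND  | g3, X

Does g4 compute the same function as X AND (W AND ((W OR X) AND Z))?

g1 = W OR X
g2 = Z AND g1 = Z AND (W OR X)
g3 = g2 AND W = (Z AND (W OR X)) AND W
g4 = g3 AND X = ((Z AND (W OR X)) AND W) AND X
At X=0, Y=0, Z=0, W=0: circuit gives 0, formula gives 0.
At X=1, Y=0, Z=1, W=1: circuit gives 1, formula gives 1.
Agrees on all 16 inputs.

Yes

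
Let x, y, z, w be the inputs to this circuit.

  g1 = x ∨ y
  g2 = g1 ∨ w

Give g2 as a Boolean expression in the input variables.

(x ∨ y) ∨ w

g1 = x ∨ y
g2 = g1 ∨ w = (x ∨ y) ∨ w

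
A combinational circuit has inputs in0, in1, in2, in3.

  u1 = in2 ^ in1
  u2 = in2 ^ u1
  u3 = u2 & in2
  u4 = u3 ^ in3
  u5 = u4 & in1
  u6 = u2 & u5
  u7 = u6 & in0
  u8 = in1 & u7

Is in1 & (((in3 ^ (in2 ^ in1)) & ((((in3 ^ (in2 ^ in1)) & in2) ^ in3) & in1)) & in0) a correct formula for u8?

No

u1 = in2 ^ in1
u2 = in2 ^ u1 = in2 ^ (in2 ^ in1)
u3 = u2 & in2 = (in2 ^ (in2 ^ in1)) & in2
u4 = u3 ^ in3 = ((in2 ^ (in2 ^ in1)) & in2) ^ in3
u5 = u4 & in1 = (((in2 ^ (in2 ^ in1)) & in2) ^ in3) & in1
u6 = u2 & u5 = (in2 ^ (in2 ^ in1)) & ((((in2 ^ (in2 ^ in1)) & in2) ^ in3) & in1)
u7 = u6 & in0 = ((in2 ^ (in2 ^ in1)) & ((((in2 ^ (in2 ^ in1)) & in2) ^ in3) & in1)) & in0
u8 = in1 & u7 = in1 & (((in2 ^ (in2 ^ in1)) & ((((in2 ^ (in2 ^ in1)) & in2) ^ in3) & in1)) & in0)
At in0=1, in1=1, in2=0, in3=1: circuit gives 1, formula gives 0.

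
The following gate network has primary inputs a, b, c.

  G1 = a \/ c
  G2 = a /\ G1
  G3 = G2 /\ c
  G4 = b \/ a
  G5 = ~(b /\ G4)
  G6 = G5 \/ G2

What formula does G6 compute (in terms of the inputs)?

(~(b /\ (b \/ a))) \/ (a /\ (a \/ c))

G1 = a \/ c
G2 = a /\ G1 = a /\ (a \/ c)
G4 = b \/ a
G5 = ~(b /\ G4) = ~(b /\ (b \/ a))
G6 = G5 \/ G2 = (~(b /\ (b \/ a))) \/ (a /\ (a \/ c))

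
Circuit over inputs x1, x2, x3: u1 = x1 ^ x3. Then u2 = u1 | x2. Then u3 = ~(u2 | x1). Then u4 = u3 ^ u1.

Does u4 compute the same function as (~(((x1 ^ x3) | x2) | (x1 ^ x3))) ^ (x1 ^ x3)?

u1 = x1 ^ x3
u2 = u1 | x2 = (x1 ^ x3) | x2
u3 = ~(u2 | x1) = ~(((x1 ^ x3) | x2) | x1)
u4 = u3 ^ u1 = (~(((x1 ^ x3) | x2) | x1)) ^ (x1 ^ x3)
At x1=1, x2=0, x3=1: circuit gives 0, formula gives 1.

No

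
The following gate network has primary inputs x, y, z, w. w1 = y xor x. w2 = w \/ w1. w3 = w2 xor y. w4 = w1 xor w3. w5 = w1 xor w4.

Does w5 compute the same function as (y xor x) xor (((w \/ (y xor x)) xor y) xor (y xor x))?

w1 = y xor x
w2 = w \/ w1 = w \/ (y xor x)
w3 = w2 xor y = (w \/ (y xor x)) xor y
w4 = w1 xor w3 = (y xor x) xor ((w \/ (y xor x)) xor y)
w5 = w1 xor w4 = (y xor x) xor ((y xor x) xor ((w \/ (y xor x)) xor y))
At x=0, y=0, z=0, w=0: circuit gives 0, formula gives 0.
At x=0, y=0, z=0, w=1: circuit gives 1, formula gives 1.
Agrees on all 16 inputs.

Yes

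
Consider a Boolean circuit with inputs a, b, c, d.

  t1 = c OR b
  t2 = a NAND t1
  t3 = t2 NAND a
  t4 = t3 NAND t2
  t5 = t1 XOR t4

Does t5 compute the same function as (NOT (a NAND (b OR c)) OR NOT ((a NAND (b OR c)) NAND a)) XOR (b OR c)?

Yes

t1 = c OR b
t2 = a NAND t1 = a NAND (c OR b)
t3 = t2 NAND a = (a NAND (c OR b)) NAND a
t4 = t3 NAND t2 = ((a NAND (c OR b)) NAND a) NAND (a NAND (c OR b))
t5 = t1 XOR t4 = (c OR b) XOR (((a NAND (c OR b)) NAND a) NAND (a NAND (c OR b)))
At a=0, b=0, c=0, d=0: circuit gives 0, formula gives 0.
At a=0, b=0, c=1, d=0: circuit gives 1, formula gives 1.
Agrees on all 16 inputs.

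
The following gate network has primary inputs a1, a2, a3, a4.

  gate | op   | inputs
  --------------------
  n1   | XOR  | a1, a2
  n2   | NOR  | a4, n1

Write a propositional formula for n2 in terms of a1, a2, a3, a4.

n1 = a1 XOR a2
n2 = a4 NOR n1 = a4 NOR (a1 XOR a2)

a4 NOR (a1 XOR a2)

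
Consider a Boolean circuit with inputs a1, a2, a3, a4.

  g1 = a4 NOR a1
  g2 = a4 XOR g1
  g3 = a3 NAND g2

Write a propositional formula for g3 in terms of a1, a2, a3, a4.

a3 NAND (a4 XOR (a4 NOR a1))

g1 = a4 NOR a1
g2 = a4 XOR g1 = a4 XOR (a4 NOR a1)
g3 = a3 NAND g2 = a3 NAND (a4 XOR (a4 NOR a1))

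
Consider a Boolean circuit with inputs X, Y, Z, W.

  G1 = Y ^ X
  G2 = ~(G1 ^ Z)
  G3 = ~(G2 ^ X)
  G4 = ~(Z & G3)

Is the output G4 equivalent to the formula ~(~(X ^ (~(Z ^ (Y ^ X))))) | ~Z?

Yes

G1 = Y ^ X
G2 = ~(G1 ^ Z) = ~((Y ^ X) ^ Z)
G3 = ~(G2 ^ X) = ~((~((Y ^ X) ^ Z)) ^ X)
G4 = ~(Z & G3) = ~(Z & (~((~((Y ^ X) ^ Z)) ^ X)))
At X=0, Y=0, Z=1, W=0: circuit gives 0, formula gives 0.
At X=0, Y=0, Z=0, W=0: circuit gives 1, formula gives 1.
Agrees on all 16 inputs.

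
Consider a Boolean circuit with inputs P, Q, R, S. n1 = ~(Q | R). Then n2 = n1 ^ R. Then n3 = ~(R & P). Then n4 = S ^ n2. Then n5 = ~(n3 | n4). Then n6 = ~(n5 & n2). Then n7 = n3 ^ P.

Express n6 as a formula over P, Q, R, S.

n1 = ~(Q | R)
n2 = n1 ^ R = (~(Q | R)) ^ R
n3 = ~(R & P)
n4 = S ^ n2 = S ^ ((~(Q | R)) ^ R)
n5 = ~(n3 | n4) = ~((~(R & P)) | (S ^ ((~(Q | R)) ^ R)))
n6 = ~(n5 & n2) = ~((~((~(R & P)) | (S ^ ((~(Q | R)) ^ R)))) & ((~(Q | R)) ^ R))

~((~((~(R & P)) | (S ^ ((~(Q | R)) ^ R)))) & ((~(Q | R)) ^ R))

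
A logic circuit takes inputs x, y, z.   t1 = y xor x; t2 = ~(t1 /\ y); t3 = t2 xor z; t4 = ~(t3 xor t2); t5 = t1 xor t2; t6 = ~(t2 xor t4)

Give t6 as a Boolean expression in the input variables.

~((~((y xor x) /\ y)) xor (~(((~((y xor x) /\ y)) xor z) xor (~((y xor x) /\ y)))))

t1 = y xor x
t2 = ~(t1 /\ y) = ~((y xor x) /\ y)
t3 = t2 xor z = (~((y xor x) /\ y)) xor z
t4 = ~(t3 xor t2) = ~(((~((y xor x) /\ y)) xor z) xor (~((y xor x) /\ y)))
t6 = ~(t2 xor t4) = ~((~((y xor x) /\ y)) xor (~(((~((y xor x) /\ y)) xor z) xor (~((y xor x) /\ y)))))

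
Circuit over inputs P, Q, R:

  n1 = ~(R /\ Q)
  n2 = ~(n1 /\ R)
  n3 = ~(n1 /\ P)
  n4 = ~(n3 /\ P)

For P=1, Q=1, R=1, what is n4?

n1 = ~(1 /\ 1) = 0
n3 = ~(0 /\ 1) = 1
n4 = ~(1 /\ 1) = 0

0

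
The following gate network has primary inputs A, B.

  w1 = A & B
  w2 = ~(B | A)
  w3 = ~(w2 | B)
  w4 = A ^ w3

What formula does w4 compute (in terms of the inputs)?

A ^ (~((~(B | A)) | B))

w2 = ~(B | A)
w3 = ~(w2 | B) = ~((~(B | A)) | B)
w4 = A ^ w3 = A ^ (~((~(B | A)) | B))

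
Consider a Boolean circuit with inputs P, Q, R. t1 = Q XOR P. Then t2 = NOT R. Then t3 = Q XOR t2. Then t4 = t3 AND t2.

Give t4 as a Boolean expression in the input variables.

t2 = NOT R
t3 = Q XOR t2 = Q XOR NOT R
t4 = t3 AND t2 = (Q XOR NOT R) AND NOT R

(Q XOR NOT R) AND NOT R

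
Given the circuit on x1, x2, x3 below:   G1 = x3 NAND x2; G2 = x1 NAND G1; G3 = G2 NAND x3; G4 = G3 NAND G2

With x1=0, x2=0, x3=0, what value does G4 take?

0

G1 = 0 NAND 0 = 1
G2 = 0 NAND 1 = 1
G3 = 1 NAND 0 = 1
G4 = 1 NAND 1 = 0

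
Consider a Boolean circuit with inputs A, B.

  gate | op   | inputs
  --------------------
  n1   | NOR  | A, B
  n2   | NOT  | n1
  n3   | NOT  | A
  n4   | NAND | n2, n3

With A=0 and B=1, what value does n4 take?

0

n1 = 0 NOR 1 = 0
n2 = NOT 0 = 1
n3 = NOT 0 = 1
n4 = 1 NAND 1 = 0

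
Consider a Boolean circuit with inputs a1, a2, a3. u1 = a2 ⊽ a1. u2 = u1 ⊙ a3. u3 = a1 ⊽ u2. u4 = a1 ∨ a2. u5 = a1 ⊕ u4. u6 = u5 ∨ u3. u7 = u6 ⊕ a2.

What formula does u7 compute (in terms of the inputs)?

((a1 ⊕ (a1 ∨ a2)) ∨ (a1 ⊽ ((a2 ⊽ a1) ⊙ a3))) ⊕ a2

u1 = a2 ⊽ a1
u2 = u1 ⊙ a3 = (a2 ⊽ a1) ⊙ a3
u3 = a1 ⊽ u2 = a1 ⊽ ((a2 ⊽ a1) ⊙ a3)
u4 = a1 ∨ a2
u5 = a1 ⊕ u4 = a1 ⊕ (a1 ∨ a2)
u6 = u5 ∨ u3 = (a1 ⊕ (a1 ∨ a2)) ∨ (a1 ⊽ ((a2 ⊽ a1) ⊙ a3))
u7 = u6 ⊕ a2 = ((a1 ⊕ (a1 ∨ a2)) ∨ (a1 ⊽ ((a2 ⊽ a1) ⊙ a3))) ⊕ a2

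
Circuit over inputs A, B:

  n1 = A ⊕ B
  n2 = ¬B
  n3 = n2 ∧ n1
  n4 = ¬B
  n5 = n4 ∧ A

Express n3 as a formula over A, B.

¬B ∧ (A ⊕ B)

n1 = A ⊕ B
n2 = ¬B
n3 = n2 ∧ n1 = ¬B ∧ (A ⊕ B)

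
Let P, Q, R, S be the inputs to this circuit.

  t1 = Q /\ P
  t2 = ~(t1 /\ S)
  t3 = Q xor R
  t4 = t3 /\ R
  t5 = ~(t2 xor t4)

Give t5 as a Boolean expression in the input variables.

~((~((Q /\ P) /\ S)) xor ((Q xor R) /\ R))

t1 = Q /\ P
t2 = ~(t1 /\ S) = ~((Q /\ P) /\ S)
t3 = Q xor R
t4 = t3 /\ R = (Q xor R) /\ R
t5 = ~(t2 xor t4) = ~((~((Q /\ P) /\ S)) xor ((Q xor R) /\ R))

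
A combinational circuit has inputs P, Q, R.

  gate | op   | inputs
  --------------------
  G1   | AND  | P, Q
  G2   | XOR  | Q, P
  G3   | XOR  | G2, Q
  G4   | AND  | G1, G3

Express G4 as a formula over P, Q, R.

(P AND Q) AND ((Q XOR P) XOR Q)

G1 = P AND Q
G2 = Q XOR P
G3 = G2 XOR Q = (Q XOR P) XOR Q
G4 = G1 AND G3 = (P AND Q) AND ((Q XOR P) XOR Q)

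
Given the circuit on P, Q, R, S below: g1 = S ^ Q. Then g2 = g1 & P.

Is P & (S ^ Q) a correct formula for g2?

g1 = S ^ Q
g2 = g1 & P = (S ^ Q) & P
At P=0, Q=0, R=0, S=0: circuit gives 0, formula gives 0.
At P=1, Q=0, R=0, S=1: circuit gives 1, formula gives 1.
Agrees on all 16 inputs.

Yes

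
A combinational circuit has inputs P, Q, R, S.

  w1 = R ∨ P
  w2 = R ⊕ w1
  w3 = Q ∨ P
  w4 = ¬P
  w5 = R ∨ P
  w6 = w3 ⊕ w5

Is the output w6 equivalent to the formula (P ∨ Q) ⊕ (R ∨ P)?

Yes

w3 = Q ∨ P
w5 = R ∨ P
w6 = w3 ⊕ w5 = (Q ∨ P) ⊕ (R ∨ P)
At P=0, Q=0, R=0, S=0: circuit gives 0, formula gives 0.
At P=0, Q=0, R=1, S=0: circuit gives 1, formula gives 1.
Agrees on all 16 inputs.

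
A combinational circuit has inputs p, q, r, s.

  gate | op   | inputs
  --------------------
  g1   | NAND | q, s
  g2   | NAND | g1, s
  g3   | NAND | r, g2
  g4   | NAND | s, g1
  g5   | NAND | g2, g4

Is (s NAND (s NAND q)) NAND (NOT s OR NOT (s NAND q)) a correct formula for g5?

Yes

g1 = q NAND s
g2 = g1 NAND s = (q NAND s) NAND s
g4 = s NAND g1 = s NAND (q NAND s)
g5 = g2 NAND g4 = ((q NAND s) NAND s) NAND (s NAND (q NAND s))
At p=0, q=0, r=0, s=0: circuit gives 0, formula gives 0.
At p=0, q=0, r=0, s=1: circuit gives 1, formula gives 1.
Agrees on all 16 inputs.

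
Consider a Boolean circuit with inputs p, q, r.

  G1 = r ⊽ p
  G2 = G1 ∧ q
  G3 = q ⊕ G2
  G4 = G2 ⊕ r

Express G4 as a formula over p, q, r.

G1 = r ⊽ p
G2 = G1 ∧ q = (r ⊽ p) ∧ q
G4 = G2 ⊕ r = ((r ⊽ p) ∧ q) ⊕ r

((r ⊽ p) ∧ q) ⊕ r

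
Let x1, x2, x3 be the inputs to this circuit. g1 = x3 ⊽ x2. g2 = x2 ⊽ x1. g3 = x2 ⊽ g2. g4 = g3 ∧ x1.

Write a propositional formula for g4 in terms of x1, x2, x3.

(x2 ⊽ (x2 ⊽ x1)) ∧ x1

g2 = x2 ⊽ x1
g3 = x2 ⊽ g2 = x2 ⊽ (x2 ⊽ x1)
g4 = g3 ∧ x1 = (x2 ⊽ (x2 ⊽ x1)) ∧ x1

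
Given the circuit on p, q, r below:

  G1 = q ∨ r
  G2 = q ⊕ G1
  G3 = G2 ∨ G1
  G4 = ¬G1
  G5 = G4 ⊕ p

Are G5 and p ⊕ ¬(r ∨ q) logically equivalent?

G1 = q ∨ r
G4 = ¬G1 = ¬(q ∨ r)
G5 = G4 ⊕ p = ¬(q ∨ r) ⊕ p
At p=0, q=0, r=1: circuit gives 0, formula gives 0.
At p=0, q=0, r=0: circuit gives 1, formula gives 1.
Agrees on all 8 inputs.

Yes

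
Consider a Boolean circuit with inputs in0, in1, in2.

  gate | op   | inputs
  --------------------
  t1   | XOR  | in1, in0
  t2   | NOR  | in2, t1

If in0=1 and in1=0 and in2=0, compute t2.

t1 = 0 XOR 1 = 1
t2 = 0 NOR 1 = 0

0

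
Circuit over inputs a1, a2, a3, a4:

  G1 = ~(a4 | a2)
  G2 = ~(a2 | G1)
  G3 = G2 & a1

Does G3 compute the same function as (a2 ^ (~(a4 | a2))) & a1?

No

G1 = ~(a4 | a2)
G2 = ~(a2 | G1) = ~(a2 | (~(a4 | a2)))
G3 = G2 & a1 = (~(a2 | (~(a4 | a2)))) & a1
At a1=1, a2=0, a3=0, a4=0: circuit gives 0, formula gives 1.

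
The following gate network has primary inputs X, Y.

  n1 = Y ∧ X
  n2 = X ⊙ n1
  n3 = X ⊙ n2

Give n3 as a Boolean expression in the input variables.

X ⊙ (X ⊙ (Y ∧ X))

n1 = Y ∧ X
n2 = X ⊙ n1 = X ⊙ (Y ∧ X)
n3 = X ⊙ n2 = X ⊙ (X ⊙ (Y ∧ X))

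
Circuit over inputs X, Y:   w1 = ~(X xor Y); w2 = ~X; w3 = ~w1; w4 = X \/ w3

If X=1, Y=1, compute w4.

1

w1 = ~(1 xor 1) = 1
w3 = ~1 = 0
w4 = 1 \/ 0 = 1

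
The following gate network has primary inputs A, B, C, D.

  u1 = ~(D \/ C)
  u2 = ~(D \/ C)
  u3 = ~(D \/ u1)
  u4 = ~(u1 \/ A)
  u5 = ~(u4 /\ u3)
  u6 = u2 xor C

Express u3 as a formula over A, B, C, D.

~(D \/ (~(D \/ C)))

u1 = ~(D \/ C)
u3 = ~(D \/ u1) = ~(D \/ (~(D \/ C)))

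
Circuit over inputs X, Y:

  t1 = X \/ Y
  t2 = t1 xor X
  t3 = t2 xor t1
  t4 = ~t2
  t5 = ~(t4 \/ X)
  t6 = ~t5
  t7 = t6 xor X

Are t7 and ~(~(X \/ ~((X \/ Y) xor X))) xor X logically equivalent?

t1 = X \/ Y
t2 = t1 xor X = (X \/ Y) xor X
t4 = ~t2 = ~((X \/ Y) xor X)
t5 = ~(t4 \/ X) = ~(~((X \/ Y) xor X) \/ X)
t6 = ~t5 = ~(~(~((X \/ Y) xor X) \/ X))
t7 = t6 xor X = ~(~(~((X \/ Y) xor X) \/ X)) xor X
At X=0, Y=1: circuit gives 0, formula gives 0.
At X=0, Y=0: circuit gives 1, formula gives 1.
Agrees on all 4 inputs.

Yes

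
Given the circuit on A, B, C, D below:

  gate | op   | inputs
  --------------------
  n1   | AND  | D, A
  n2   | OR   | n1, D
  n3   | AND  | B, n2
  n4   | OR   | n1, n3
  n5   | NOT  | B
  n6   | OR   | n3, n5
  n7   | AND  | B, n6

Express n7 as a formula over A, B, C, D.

n1 = D AND A
n2 = n1 OR D = (D AND A) OR D
n3 = B AND n2 = B AND ((D AND A) OR D)
n5 = NOT B
n6 = n3 OR n5 = (B AND ((D AND A) OR D)) OR NOT B
n7 = B AND n6 = B AND ((B AND ((D AND A) OR D)) OR NOT B)

B AND ((B AND ((D AND A) OR D)) OR NOT B)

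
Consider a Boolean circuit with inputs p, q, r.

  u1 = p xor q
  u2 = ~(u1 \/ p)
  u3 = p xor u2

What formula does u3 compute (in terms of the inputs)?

p xor (~((p xor q) \/ p))

u1 = p xor q
u2 = ~(u1 \/ p) = ~((p xor q) \/ p)
u3 = p xor u2 = p xor (~((p xor q) \/ p))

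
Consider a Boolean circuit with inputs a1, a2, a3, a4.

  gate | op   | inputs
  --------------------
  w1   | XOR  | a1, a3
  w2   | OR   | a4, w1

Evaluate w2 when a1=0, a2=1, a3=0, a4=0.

w1 = 0 XOR 0 = 0
w2 = 0 OR 0 = 0

0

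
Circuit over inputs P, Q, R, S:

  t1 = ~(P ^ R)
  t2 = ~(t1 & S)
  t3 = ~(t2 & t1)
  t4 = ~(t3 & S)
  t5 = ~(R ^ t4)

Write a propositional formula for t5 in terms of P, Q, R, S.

t1 = ~(P ^ R)
t2 = ~(t1 & S) = ~((~(P ^ R)) & S)
t3 = ~(t2 & t1) = ~((~((~(P ^ R)) & S)) & (~(P ^ R)))
t4 = ~(t3 & S) = ~((~((~((~(P ^ R)) & S)) & (~(P ^ R)))) & S)
t5 = ~(R ^ t4) = ~(R ^ (~((~((~((~(P ^ R)) & S)) & (~(P ^ R)))) & S)))

~(R ^ (~((~((~((~(P ^ R)) & S)) & (~(P ^ R)))) & S)))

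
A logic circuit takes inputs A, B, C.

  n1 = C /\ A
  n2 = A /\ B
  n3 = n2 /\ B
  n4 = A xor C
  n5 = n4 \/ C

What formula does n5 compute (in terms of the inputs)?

n4 = A xor C
n5 = n4 \/ C = (A xor C) \/ C

(A xor C) \/ C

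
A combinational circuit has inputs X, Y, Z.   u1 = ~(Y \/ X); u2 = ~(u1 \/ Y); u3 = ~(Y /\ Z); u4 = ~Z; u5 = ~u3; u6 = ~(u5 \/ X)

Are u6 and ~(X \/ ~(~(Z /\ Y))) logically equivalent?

Yes

u3 = ~(Y /\ Z)
u5 = ~u3 = ~(~(Y /\ Z))
u6 = ~(u5 \/ X) = ~(~(~(Y /\ Z)) \/ X)
At X=0, Y=1, Z=1: circuit gives 0, formula gives 0.
At X=0, Y=0, Z=0: circuit gives 1, formula gives 1.
Agrees on all 8 inputs.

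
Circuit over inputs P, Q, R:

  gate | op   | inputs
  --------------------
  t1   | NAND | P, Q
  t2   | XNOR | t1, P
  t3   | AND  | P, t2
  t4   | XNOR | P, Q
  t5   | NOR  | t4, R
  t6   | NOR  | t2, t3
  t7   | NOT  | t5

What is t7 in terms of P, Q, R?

t4 = P XNOR Q
t5 = t4 NOR R = (P XNOR Q) NOR R
t7 = NOT t5 = NOT ((P XNOR Q) NOR R)

NOT ((P XNOR Q) NOR R)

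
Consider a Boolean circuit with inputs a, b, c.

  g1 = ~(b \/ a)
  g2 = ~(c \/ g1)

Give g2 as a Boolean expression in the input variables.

~(c \/ (~(b \/ a)))

g1 = ~(b \/ a)
g2 = ~(c \/ g1) = ~(c \/ (~(b \/ a)))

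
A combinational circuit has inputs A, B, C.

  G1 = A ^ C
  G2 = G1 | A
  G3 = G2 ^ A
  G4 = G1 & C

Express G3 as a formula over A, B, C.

G1 = A ^ C
G2 = G1 | A = (A ^ C) | A
G3 = G2 ^ A = ((A ^ C) | A) ^ A

((A ^ C) | A) ^ A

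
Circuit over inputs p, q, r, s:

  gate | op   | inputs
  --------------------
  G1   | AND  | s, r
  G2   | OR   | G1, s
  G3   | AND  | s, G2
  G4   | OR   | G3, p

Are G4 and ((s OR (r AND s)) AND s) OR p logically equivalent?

G1 = s AND r
G2 = G1 OR s = (s AND r) OR s
G3 = s AND G2 = s AND ((s AND r) OR s)
G4 = G3 OR p = (s AND ((s AND r) OR s)) OR p
At p=0, q=0, r=0, s=0: circuit gives 0, formula gives 0.
At p=0, q=0, r=0, s=1: circuit gives 1, formula gives 1.
Agrees on all 16 inputs.

Yes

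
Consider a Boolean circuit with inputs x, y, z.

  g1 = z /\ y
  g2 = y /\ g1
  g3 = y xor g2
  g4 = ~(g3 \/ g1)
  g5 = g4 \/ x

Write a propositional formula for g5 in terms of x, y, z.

g1 = z /\ y
g2 = y /\ g1 = y /\ (z /\ y)
g3 = y xor g2 = y xor (y /\ (z /\ y))
g4 = ~(g3 \/ g1) = ~((y xor (y /\ (z /\ y))) \/ (z /\ y))
g5 = g4 \/ x = (~((y xor (y /\ (z /\ y))) \/ (z /\ y))) \/ x

(~((y xor (y /\ (z /\ y))) \/ (z /\ y))) \/ x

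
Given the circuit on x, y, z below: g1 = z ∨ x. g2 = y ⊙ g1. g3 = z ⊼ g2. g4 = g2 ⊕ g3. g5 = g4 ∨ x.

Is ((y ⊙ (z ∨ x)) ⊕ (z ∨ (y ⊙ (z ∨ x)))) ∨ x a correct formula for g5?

No

g1 = z ∨ x
g2 = y ⊙ g1 = y ⊙ (z ∨ x)
g3 = z ⊼ g2 = z ⊼ (y ⊙ (z ∨ x))
g4 = g2 ⊕ g3 = (y ⊙ (z ∨ x)) ⊕ (z ⊼ (y ⊙ (z ∨ x)))
g5 = g4 ∨ x = ((y ⊙ (z ∨ x)) ⊕ (z ⊼ (y ⊙ (z ∨ x)))) ∨ x
At x=0, y=1, z=0: circuit gives 1, formula gives 0.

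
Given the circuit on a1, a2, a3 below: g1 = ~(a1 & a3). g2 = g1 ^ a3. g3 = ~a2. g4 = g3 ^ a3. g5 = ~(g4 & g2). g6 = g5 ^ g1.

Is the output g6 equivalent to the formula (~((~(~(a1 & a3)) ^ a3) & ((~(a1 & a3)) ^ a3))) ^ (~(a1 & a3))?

No

g1 = ~(a1 & a3)
g2 = g1 ^ a3 = (~(a1 & a3)) ^ a3
g3 = ~a2
g4 = g3 ^ a3 = ~a2 ^ a3
g5 = ~(g4 & g2) = ~((~a2 ^ a3) & ((~(a1 & a3)) ^ a3))
g6 = g5 ^ g1 = (~((~a2 ^ a3) & ((~(a1 & a3)) ^ a3))) ^ (~(a1 & a3))
At a1=0, a2=0, a3=0: circuit gives 1, formula gives 0.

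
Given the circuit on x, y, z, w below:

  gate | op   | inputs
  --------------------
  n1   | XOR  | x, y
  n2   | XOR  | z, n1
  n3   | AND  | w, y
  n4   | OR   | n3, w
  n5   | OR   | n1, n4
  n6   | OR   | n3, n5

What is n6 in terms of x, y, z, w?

(w AND y) OR ((x XOR y) OR ((w AND y) OR w))

n1 = x XOR y
n3 = w AND y
n4 = n3 OR w = (w AND y) OR w
n5 = n1 OR n4 = (x XOR y) OR ((w AND y) OR w)
n6 = n3 OR n5 = (w AND y) OR ((x XOR y) OR ((w AND y) OR w))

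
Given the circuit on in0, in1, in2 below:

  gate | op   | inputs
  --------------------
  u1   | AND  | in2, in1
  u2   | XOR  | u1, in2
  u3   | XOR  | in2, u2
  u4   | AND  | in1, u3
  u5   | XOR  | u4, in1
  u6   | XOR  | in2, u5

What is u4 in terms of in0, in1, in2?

in1 AND (in2 XOR ((in2 AND in1) XOR in2))

u1 = in2 AND in1
u2 = u1 XOR in2 = (in2 AND in1) XOR in2
u3 = in2 XOR u2 = in2 XOR ((in2 AND in1) XOR in2)
u4 = in1 AND u3 = in1 AND (in2 XOR ((in2 AND in1) XOR in2))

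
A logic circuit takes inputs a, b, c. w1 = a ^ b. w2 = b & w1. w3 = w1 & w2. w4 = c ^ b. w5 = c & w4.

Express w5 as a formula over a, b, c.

w4 = c ^ b
w5 = c & w4 = c & (c ^ b)

c & (c ^ b)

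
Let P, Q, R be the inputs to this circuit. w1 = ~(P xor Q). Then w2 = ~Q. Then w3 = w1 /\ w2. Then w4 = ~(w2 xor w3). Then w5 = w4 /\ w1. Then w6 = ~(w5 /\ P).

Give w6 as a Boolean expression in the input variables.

w1 = ~(P xor Q)
w2 = ~Q
w3 = w1 /\ w2 = (~(P xor Q)) /\ ~Q
w4 = ~(w2 xor w3) = ~(~Q xor ((~(P xor Q)) /\ ~Q))
w5 = w4 /\ w1 = (~(~Q xor ((~(P xor Q)) /\ ~Q))) /\ (~(P xor Q))
w6 = ~(w5 /\ P) = ~(((~(~Q xor ((~(P xor Q)) /\ ~Q))) /\ (~(P xor Q))) /\ P)

~(((~(~Q xor ((~(P xor Q)) /\ ~Q))) /\ (~(P xor Q))) /\ P)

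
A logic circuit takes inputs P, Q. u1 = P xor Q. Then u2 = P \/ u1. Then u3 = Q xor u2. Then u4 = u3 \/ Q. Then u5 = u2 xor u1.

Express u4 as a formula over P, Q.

u1 = P xor Q
u2 = P \/ u1 = P \/ (P xor Q)
u3 = Q xor u2 = Q xor (P \/ (P xor Q))
u4 = u3 \/ Q = (Q xor (P \/ (P xor Q))) \/ Q

(Q xor (P \/ (P xor Q))) \/ Q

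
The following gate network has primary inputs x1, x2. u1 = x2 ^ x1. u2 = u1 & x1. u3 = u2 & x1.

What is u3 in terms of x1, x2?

u1 = x2 ^ x1
u2 = u1 & x1 = (x2 ^ x1) & x1
u3 = u2 & x1 = ((x2 ^ x1) & x1) & x1

((x2 ^ x1) & x1) & x1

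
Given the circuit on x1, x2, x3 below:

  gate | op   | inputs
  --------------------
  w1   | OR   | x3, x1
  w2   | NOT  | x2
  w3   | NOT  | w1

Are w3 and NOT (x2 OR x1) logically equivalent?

w1 = x3 OR x1
w3 = NOT w1 = NOT (x3 OR x1)
At x1=0, x2=0, x3=1: circuit gives 0, formula gives 1.

No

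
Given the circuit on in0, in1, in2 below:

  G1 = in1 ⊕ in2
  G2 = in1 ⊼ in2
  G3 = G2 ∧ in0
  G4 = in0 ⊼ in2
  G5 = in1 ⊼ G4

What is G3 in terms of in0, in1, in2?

(in1 ⊼ in2) ∧ in0

G2 = in1 ⊼ in2
G3 = G2 ∧ in0 = (in1 ⊼ in2) ∧ in0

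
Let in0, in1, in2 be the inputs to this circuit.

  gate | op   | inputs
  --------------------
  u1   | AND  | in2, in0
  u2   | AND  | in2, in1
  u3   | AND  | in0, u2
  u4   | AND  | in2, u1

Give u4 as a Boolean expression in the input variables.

in2 AND (in2 AND in0)

u1 = in2 AND in0
u4 = in2 AND u1 = in2 AND (in2 AND in0)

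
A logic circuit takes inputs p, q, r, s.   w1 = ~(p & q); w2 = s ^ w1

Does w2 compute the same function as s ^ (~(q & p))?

Yes

w1 = ~(p & q)
w2 = s ^ w1 = s ^ (~(p & q))
At p=0, q=0, r=0, s=1: circuit gives 0, formula gives 0.
At p=0, q=0, r=0, s=0: circuit gives 1, formula gives 1.
Agrees on all 16 inputs.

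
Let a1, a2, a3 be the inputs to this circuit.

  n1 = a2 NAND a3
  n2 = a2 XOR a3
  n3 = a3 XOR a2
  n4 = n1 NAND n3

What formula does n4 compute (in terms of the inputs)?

n1 = a2 NAND a3
n3 = a3 XOR a2
n4 = n1 NAND n3 = (a2 NAND a3) NAND (a3 XOR a2)

(a2 NAND a3) NAND (a3 XOR a2)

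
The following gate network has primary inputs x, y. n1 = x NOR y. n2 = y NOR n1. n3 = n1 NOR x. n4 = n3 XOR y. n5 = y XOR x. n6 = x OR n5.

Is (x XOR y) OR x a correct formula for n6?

n5 = y XOR x
n6 = x OR n5 = x OR (y XOR x)
At x=0, y=0: circuit gives 0, formula gives 0.
At x=0, y=1: circuit gives 1, formula gives 1.
Agrees on all 4 inputs.

Yes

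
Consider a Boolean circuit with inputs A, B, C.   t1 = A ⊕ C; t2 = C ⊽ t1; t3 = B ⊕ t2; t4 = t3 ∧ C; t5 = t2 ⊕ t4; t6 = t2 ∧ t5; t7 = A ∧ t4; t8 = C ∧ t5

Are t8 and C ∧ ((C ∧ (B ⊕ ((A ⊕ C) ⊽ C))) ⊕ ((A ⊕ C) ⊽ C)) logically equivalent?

t1 = A ⊕ C
t2 = C ⊽ t1 = C ⊽ (A ⊕ C)
t3 = B ⊕ t2 = B ⊕ (C ⊽ (A ⊕ C))
t4 = t3 ∧ C = (B ⊕ (C ⊽ (A ⊕ C))) ∧ C
t5 = t2 ⊕ t4 = (C ⊽ (A ⊕ C)) ⊕ ((B ⊕ (C ⊽ (A ⊕ C))) ∧ C)
t8 = C ∧ t5 = C ∧ ((C ⊽ (A ⊕ C)) ⊕ ((B ⊕ (C ⊽ (A ⊕ C))) ∧ C))
At A=0, B=0, C=0: circuit gives 0, formula gives 0.
At A=0, B=1, C=1: circuit gives 1, formula gives 1.
Agrees on all 8 inputs.

Yes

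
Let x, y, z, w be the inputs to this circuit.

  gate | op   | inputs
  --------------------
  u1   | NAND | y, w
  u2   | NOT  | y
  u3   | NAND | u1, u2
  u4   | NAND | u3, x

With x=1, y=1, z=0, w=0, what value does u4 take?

u1 = 1 NAND 0 = 1
u2 = NOT 1 = 0
u3 = 1 NAND 0 = 1
u4 = 1 NAND 1 = 0

0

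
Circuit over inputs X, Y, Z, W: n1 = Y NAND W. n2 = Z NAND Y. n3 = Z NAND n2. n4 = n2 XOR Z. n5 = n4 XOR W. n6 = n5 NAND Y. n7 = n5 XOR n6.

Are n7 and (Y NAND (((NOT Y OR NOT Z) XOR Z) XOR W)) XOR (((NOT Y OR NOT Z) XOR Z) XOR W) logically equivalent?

Yes

n2 = Z NAND Y
n4 = n2 XOR Z = (Z NAND Y) XOR Z
n5 = n4 XOR W = ((Z NAND Y) XOR Z) XOR W
n6 = n5 NAND Y = (((Z NAND Y) XOR Z) XOR W) NAND Y
n7 = n5 XOR n6 = (((Z NAND Y) XOR Z) XOR W) XOR ((((Z NAND Y) XOR Z) XOR W) NAND Y)
At X=0, Y=0, Z=0, W=0: circuit gives 0, formula gives 0.
At X=0, Y=0, Z=0, W=1: circuit gives 1, formula gives 1.
Agrees on all 16 inputs.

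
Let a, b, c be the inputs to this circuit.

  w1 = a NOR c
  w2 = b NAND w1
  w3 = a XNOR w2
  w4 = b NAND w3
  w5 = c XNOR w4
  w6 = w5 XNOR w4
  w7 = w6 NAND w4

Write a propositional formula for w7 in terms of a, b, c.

((c XNOR (b NAND (a XNOR (b NAND (a NOR c))))) XNOR (b NAND (a XNOR (b NAND (a NOR c))))) NAND (b NAND (a XNOR (b NAND (a NOR c))))

w1 = a NOR c
w2 = b NAND w1 = b NAND (a NOR c)
w3 = a XNOR w2 = a XNOR (b NAND (a NOR c))
w4 = b NAND w3 = b NAND (a XNOR (b NAND (a NOR c)))
w5 = c XNOR w4 = c XNOR (b NAND (a XNOR (b NAND (a NOR c))))
w6 = w5 XNOR w4 = (c XNOR (b NAND (a XNOR (b NAND (a NOR c))))) XNOR (b NAND (a XNOR (b NAND (a NOR c))))
w7 = w6 NAND w4 = ((c XNOR (b NAND (a XNOR (b NAND (a NOR c))))) XNOR (b NAND (a XNOR (b NAND (a NOR c))))) NAND (b NAND (a XNOR (b NAND (a NOR c))))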